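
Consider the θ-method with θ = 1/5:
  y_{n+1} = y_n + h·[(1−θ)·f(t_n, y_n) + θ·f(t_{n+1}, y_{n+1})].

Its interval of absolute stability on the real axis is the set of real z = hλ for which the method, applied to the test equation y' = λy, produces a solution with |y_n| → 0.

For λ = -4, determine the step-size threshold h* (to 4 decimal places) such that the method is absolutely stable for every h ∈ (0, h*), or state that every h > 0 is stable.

(-3.3333,0); λ=-4 ⇒ h* = (10/3)/4 = 0.8333.

With y'=λy (z=hλ):
  y_{n+1} = y_n + z·[4/5·y_n + 1/5·y_{n+1}] ⇒ (1 − 1/5z)y_{n+1} = (1 + 4/5z)y_n
  Hence R(z) = (1 + 4/5z)/(1 − 1/5z).

Solve |R(x)|<1 on ℝ⁻.
x=-0.83: |R|=0.2882
R=−1: 1+4/5x = −1+1/5x ⇒ -3/5x=2 ⇒ x=2/(-3/5)=-3.3333
Confirm numerically:
  x=-3.133: |R|=0.92610 <1
  x=-2.944: |R|=0.85297 <1
  x=-2.478: |R|=0.65686 <1
  x=-3.590: |R|=1.08964 >1
  x=-3.581: |R|=1.08659 >1
  x=-3.519: |R|=1.06538 >1
Interval (-3.3333, 0).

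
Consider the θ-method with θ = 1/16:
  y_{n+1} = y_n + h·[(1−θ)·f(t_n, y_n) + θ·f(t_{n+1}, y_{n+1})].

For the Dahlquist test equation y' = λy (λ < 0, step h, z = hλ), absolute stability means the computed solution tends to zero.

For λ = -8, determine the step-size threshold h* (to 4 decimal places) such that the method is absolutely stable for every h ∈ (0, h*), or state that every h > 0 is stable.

(-2.2857,0); λ=-8 ⇒ h* = (16/7)/8 = 0.2857.

With y'=λy (z=hλ):
  y_{n+1} = y_n + z·[15/16·y_n + 1/16·y_{n+1}] ⇒ (1 − 1/16z)y_{n+1} = (1 + 15/16z)y_n
  ⇒ R(z) = (1 + 15/16z)/(1 − 1/16z).

Boundary: |R(x)|=1, x<0.
x=-1.76: |R|=0.5856
R=−1: 1+15/16x = −1+1/16x ⇒ -7/8x=2 ⇒ x=2/(-7/8)=-2.2857
Confirm numerically:
  x=-2.161: |R|=0.90386 <1
  x=-1.959: |R|=0.74531 <1
  x=-1.770: |R|=0.59370 <1
  x=-1.187: |R|=0.10502 <1
  x=-2.443: |R|=1.11939 >1
  x=-2.410: |R|=1.09451 >1
Stable set (-2.2857, 0).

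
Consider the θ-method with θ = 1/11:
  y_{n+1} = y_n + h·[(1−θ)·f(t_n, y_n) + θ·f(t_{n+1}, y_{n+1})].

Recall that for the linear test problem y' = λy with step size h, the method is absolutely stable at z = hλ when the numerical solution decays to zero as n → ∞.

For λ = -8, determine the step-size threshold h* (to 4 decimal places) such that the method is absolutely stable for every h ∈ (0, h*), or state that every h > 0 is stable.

Test eqn y'=λy, z=hλ:
  y_{n+1} = y_n + z·[10/11·y_n + 1/11·y_{n+1}] ⇒ (1 − 1/11z)y_{n+1} = (1 + 10/11z)y_n
  so R(z) = (1 + 10/11z)/(1 − 1/11z).

Boundary: |R(x)|=1, x<0.
x=-0.94: |R|=0.1340
R=−1: 1+10/11x = −1+1/11x ⇒ -9/11x=2 ⇒ x=2/(-9/11)=-2.4444
Confirm numerically:
  x=-2.046: |R|=0.72513 <1
  x=-1.899: |R|=0.61943 <1
  x=-0.981: |R|=0.09932 <1
  x=-3.016: |R|=1.36701 >1
  x=-2.990: |R|=1.35096 >1
  x=-2.870: |R|=1.27614 >1
Stable set (-2.4444, 0).

(-2.4444,0); λ=-8 ⇒ h* = (22/9)/8 = 0.3056.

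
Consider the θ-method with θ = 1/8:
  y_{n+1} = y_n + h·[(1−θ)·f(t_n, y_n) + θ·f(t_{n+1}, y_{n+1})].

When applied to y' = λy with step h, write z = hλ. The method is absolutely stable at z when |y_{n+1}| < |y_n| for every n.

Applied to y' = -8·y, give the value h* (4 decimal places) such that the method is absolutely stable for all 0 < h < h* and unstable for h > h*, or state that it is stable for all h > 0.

On y'=λy, z=hλ:
  y_{n+1} = y_n + z·[7/8·y_n + 1/8·y_{n+1}] ⇒ (1 − 1/8z)y_{n+1} = (1 + 7/8z)y_n
  ⇒ R(z) = (1 + 7/8z)/(1 − 1/8z).

Need |R(x)|<1, x<0.
x=-0.9: |R|=0.1910
R=−1: 1+7/8x = −1+1/8x ⇒ -3/4x=2 ⇒ x=2/(-3/4)=-2.6667
Confirm numerically:
  x=-2.282: |R|=0.77553 <1
  x=-1.671: |R|=0.38228 <1
  x=-1.396: |R|=0.18859 <1
  x=-3.248: |R|=1.31010 >1
  x=-3.122: |R|=1.24564 >1
  x=-2.791: |R|=1.06913 >1
Interval (-2.6667, 0).

(-2.6667,0); λ=-8 ⇒ h* = (8/3)/8 = 0.3333.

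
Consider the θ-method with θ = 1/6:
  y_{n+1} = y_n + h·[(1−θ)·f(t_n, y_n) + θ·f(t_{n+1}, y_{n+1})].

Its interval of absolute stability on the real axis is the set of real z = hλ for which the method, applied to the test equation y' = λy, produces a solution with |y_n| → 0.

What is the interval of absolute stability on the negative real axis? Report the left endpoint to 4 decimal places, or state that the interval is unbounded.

Test eqn y'=λy, z=hλ:
  y_{n+1} = y_n + z·[5/6·y_n + 1/6·y_{n+1}] ⇒ (1 − 1/6z)y_{n+1} = (1 + 5/6z)y_n
  so R(z) = (1 + 5/6z)/(1 − 1/6z).

Solve |R(x)|<1 on ℝ⁻.
x=-0.45: |R|=0.5814
R=−1: 1+5/6x = −1+1/6x ⇒ -2/3x=2 ⇒ x=2/(-2/3)=-3.0000
Confirm numerically:
  x=-2.536: |R|=0.78257 <1
  x=-2.428: |R|=0.72852 <1
  x=-1.942: |R|=0.46714 <1
  x=-1.307: |R|=0.07322 <1
  x=-3.425: |R|=1.18037 >1
  x=-3.064: |R|=1.02824 >1
Interval (-3.0000, 0).

z∈(-3.0000,0).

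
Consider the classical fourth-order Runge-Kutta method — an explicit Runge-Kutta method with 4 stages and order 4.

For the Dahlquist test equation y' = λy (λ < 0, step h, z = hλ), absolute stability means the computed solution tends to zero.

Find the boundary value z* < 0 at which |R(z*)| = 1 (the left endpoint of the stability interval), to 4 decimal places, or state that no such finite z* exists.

left endpoint -2.7853.

With y'=λy (z=hλ):
  order 4, 4-stage ⇒ R(z)=1+z+z^2/2+z^3/6+z^4/24
  (e.g. R(-1.58)=0.27048, |R|=0.27048)

Boundary: |R(x)|=1, x<0.
x=-1.58: |R|=0.2705
|R(-2.92)|=1.2228 |R(-1.98)|=0.3269 |R(-1.05)|=0.3590
Bisect:
  x_lo=-3.1233 |R|=1.6412  x_hi=-0.0670 |R|=0.9352
  mid=-1.59513 |R|=0.27040 →hi
  mid=-2.35921 |R|=0.52601 →hi
  mid=-2.74125 |R|=0.93561 →hi
  mid=-2.93227 |R|=1.24518 →lo
  mid=-2.83676 |R|=1.08042 →lo
  mid=-2.78901 |R|=1.00562 →lo
  mid=-2.76513 |R|=0.97003 →hi
  mid=-2.77707 |R|=0.98767 →hi
  ...
  [-2.78546,-2.78528] ⇒ x*=-2.7853
Interval (-2.7853, 0).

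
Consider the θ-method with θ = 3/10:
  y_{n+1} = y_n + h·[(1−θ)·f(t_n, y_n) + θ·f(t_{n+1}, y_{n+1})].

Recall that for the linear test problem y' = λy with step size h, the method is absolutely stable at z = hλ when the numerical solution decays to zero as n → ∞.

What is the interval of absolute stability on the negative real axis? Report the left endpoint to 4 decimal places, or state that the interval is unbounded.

z∈(-5.0000,0).

Set f=λy, z=hλ:
  y_{n+1} = y_n + z·[7/10·y_n + 3/10·y_{n+1}] ⇒ (1 − 3/10z)y_{n+1} = (1 + 7/10z)y_n
  R(z) = (1 + 7/10z)/(1 − 3/10z).

Boundary: |R(x)|=1, x<0.
x=-1.07: |R|=0.1900
R=−1: 1+7/10x = −1+3/10x ⇒ -2/5x=2 ⇒ x=2/(-2/5)=-5.0000
Confirm numerically:
  x=-4.854: |R|=0.97622 <1
  x=-4.634: |R|=0.93875 <1
  x=-3.043: |R|=0.59078 <1
  x=-2.007: |R|=0.25273 <1
  x=-5.366: |R|=1.05610 >1
  x=-5.338: |R|=1.05197 >1
Stable set (-5.0000, 0).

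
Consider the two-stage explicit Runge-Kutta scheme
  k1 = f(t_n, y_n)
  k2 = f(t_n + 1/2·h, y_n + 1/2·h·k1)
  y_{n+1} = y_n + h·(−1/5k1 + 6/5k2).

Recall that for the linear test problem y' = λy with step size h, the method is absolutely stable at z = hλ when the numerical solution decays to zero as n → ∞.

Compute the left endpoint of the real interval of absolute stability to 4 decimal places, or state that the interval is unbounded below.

Set f=λy, z=hλ:
  k1=λy_n ⇒ h·k1=z·y_n;  k2=λ(1+1/2z)y_n ⇒ h·k2=z(1+1/2z)y_n
  y_{n+1}/y_n = 1 − 1/5z + 6/5z(1+1/2z) = 1 + z + 3/5z²
  R(z) = 1 + z + 3/5z².

Need |R(x)|<1, x<0.
x=-0.51: |R|=0.6461
R=1: x+3/5x²=0 ⇒ x=−5/3=-1.6667; min R=1−1/(4·3/5)=0.5833>−1
Confirm numerically:
  x=-1.624: |R|=0.95843 <1
  x=-1.314: |R|=0.72196 <1
  x=-1.042: |R|=0.60946 <1
  x=-0.918: |R|=0.58763 <1
  x=-2.156: |R|=1.63300 >1
  x=-2.059: |R|=1.48469 >1
  x=-1.726: |R|=1.06145 >1
Stable set (-1.6667, 0).

z* = -1.6667.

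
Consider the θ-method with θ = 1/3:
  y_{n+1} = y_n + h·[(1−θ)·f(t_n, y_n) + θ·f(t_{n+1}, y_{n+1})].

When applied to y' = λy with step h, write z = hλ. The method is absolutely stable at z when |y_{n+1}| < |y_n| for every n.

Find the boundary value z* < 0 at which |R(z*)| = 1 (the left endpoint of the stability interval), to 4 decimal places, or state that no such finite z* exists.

On y'=λy, z=hλ:
  y_{n+1} = y_n + z·[2/3·y_n + 1/3·y_{n+1}] ⇒ (1 − 1/3z)y_{n+1} = (1 + 2/3z)y_n
  R(z) = (1 + 2/3z)/(1 − 1/3z).

Need |R(x)|<1, x<0.
x=-0.31: |R|=0.7190
R=−1: 1+2/3x = −1+1/3x ⇒ -1/3x=2 ⇒ x=2/(-1/3)=-6.0000
Confirm numerically:
  x=-5.609: |R|=0.95458 <1
  x=-4.215: |R|=0.75260 <1
  x=-3.462: |R|=0.60724 <1
  x=-6.531: |R|=1.05571 >1
  x=-6.227: |R|=1.02460 >1
Interval (-6.0000, 0).

z* = -6.0000.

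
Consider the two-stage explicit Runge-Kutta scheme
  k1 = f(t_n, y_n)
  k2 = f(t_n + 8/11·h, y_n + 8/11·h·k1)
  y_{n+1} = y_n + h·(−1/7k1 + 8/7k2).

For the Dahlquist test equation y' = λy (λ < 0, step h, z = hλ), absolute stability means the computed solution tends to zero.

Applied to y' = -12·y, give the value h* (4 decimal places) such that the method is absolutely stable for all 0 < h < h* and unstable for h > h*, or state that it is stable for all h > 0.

(-1.2031,0); λ=-12 ⇒ h* = (77/64)/12 = 0.1003.

On y'=λy, z=hλ:
  k1=λy_n ⇒ h·k1=z·y_n;  k2=λ(1+8/11z)y_n ⇒ h·k2=z(1+8/11z)y_n
  y_{n+1}/y_n = 1 − 1/7z + 8/7z(1+8/11z) = 1 + z + 64/77z²
  so R(z) = 1 + z + 64/77z².

Find x<0 with |R(x)|<1.
x=-0.65: |R|=0.7012
R=1: x+64/77x²=0 ⇒ x=−77/64=-1.2031; min R=1−1/(4·64/77)=0.6992>−1
Confirm numerically:
  x=-1.067: |R|=0.87928 <1
  x=-0.966: |R|=0.80961 <1
  x=-0.678: |R|=0.70408 <1
  x=-1.711: |R|=1.72226 >1
  x=-1.501: |R|=1.37162 >1
So |R|<1 on (-1.2031, 0).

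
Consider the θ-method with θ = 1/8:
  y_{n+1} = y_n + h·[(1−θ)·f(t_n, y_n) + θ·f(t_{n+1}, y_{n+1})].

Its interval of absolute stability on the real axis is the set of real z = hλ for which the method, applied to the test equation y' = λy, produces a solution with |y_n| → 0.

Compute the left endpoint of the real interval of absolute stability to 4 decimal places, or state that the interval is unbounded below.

With y'=λy (z=hλ):
  y_{n+1} = y_n + z·[7/8·y_n + 1/8·y_{n+1}] ⇒ (1 − 1/8z)y_{n+1} = (1 + 7/8z)y_n
  so R(z) = (1 + 7/8z)/(1 − 1/8z).

Find x<0 with |R(x)|<1.
x=-0.45: |R|=0.5740
R=−1: 1+7/8x = −1+1/8x ⇒ -3/4x=2 ⇒ x=2/(-3/4)=-2.6667
Confirm numerically:
  x=-2.513: |R|=0.91230 <1
  x=-2.456: |R|=0.87911 <1
  x=-2.149: |R|=0.69396 <1
  x=-1.347: |R|=0.15288 <1
  x=-3.056: |R|=1.21129 >1
  x=-2.792: |R|=1.06968 >1
So |R|<1 on (-2.6667, 0).

left endpoint -2.6667.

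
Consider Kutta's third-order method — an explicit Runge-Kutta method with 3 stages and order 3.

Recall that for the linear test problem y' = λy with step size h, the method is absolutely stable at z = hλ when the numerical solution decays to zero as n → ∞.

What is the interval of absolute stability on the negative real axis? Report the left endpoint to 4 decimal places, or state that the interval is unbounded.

(-2.5127, 0).

On y'=λy, z=hλ:
  order 3, 3-stage ⇒ R(z)=1+z+z^2/2+z^3/6
  (e.g. R(-1.62)=-0.01639, |R|=0.01639)

Solve |R(x)|<1 on ℝ⁻.
x=-1.62: |R|=0.0164
|R(-2.86)|=1.6691 |R(-2.47)|=0.9311 |R(-1.84)|=0.1855
Bisect:
  x_lo=-2.8292 |R|=1.6014  x_hi=-0.2010 |R|=0.8179
  mid=-1.51511 |R|=0.05300 →hi
  mid=-2.17217 |R|=0.52117 →hi
  mid=-2.50070 |R|=0.98030 →hi
  mid=-2.66496 |R|=1.26839 →lo
  mid=-2.58283 |R|=1.11901 →lo
  mid=-2.54176 |R|=1.04835 →lo
  mid=-2.52123 |R|=1.01401 →lo
  mid=-2.51096 |R|=0.99707 →hi
  ...
  [-2.51289,-2.51273] ⇒ x*=-2.5127
Interval (-2.5127, 0).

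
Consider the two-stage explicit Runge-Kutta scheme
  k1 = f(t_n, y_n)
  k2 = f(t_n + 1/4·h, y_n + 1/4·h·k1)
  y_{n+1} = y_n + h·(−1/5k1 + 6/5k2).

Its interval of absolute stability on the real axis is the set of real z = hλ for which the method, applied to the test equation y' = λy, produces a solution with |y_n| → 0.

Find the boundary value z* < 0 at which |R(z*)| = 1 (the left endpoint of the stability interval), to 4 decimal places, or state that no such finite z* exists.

Set f=λy, z=hλ:
  k1=λy_n ⇒ h·k1=z·y_n;  k2=λ(1+1/4z)y_n ⇒ h·k2=z(1+1/4z)y_n
  y_{n+1}/y_n = 1 − 1/5z + 6/5z(1+1/4z) = 1 + z + 3/10z²
  R(z) = 1 + z + 3/10z².

Solve |R(x)|<1 on ℝ⁻.
x=-0.55: |R|=0.5408
R=1: x+3/10x²=0 ⇒ x=−10/3=-3.3333; min R=1−1/(4·3/10)=0.1667>−1
Confirm numerically:
  x=-2.632: |R|=0.44623 <1
  x=-2.402: |R|=0.32888 <1
  x=-1.689: |R|=0.16682 <1
  x=-1.435: |R|=0.18277 <1
  x=-3.709: |R|=1.41800 >1
  x=-3.705: |R|=1.41311 >1
  x=-3.698: |R|=1.40456 >1
So |R|<1 on (-3.3333, 0).

z* = -3.3333.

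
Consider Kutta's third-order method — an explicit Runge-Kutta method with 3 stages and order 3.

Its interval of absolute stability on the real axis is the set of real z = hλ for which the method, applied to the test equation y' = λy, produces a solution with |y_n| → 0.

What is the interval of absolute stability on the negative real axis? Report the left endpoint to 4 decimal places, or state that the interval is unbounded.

(-2.5127, 0).

Test eqn y'=λy, z=hλ:
  order 3, 3-stage ⇒ R(z)=1+z+z^2/2+z^3/6
  (e.g. R(-0.97)=0.34834, |R|=0.34834)

Boundary: |R(x)|=1, x<0.
x=-0.97: |R|=0.3483
|R(-1.99)|=0.3234 |R(-1.04)|=0.3133 |R(-0.59)|=0.5498
Bisect:
  x_lo=-3.1148 |R|=2.3005  x_hi=-0.2697 |R|=0.7634
  mid=-1.69227 |R|=0.06809 →hi
  mid=-2.40354 |R|=0.82925 →hi
  mid=-2.75918 |R|=1.45362 →lo
  mid=-2.58136 |R|=1.11644 →lo
  mid=-2.49245 |R|=0.96695 →hi
  mid=-2.53691 |R|=1.04017 →lo
  mid=-2.51468 |R|=1.00319 →lo
  mid=-2.50357 |R|=0.98497 →hi
  mid=-2.50912 |R|=0.99406 →hi
  mid=-2.51190 |R|=0.99862 →hi
  ...
  [-2.51277,-2.51260] ⇒ x*=-2.5127
Interval (-2.5127, 0).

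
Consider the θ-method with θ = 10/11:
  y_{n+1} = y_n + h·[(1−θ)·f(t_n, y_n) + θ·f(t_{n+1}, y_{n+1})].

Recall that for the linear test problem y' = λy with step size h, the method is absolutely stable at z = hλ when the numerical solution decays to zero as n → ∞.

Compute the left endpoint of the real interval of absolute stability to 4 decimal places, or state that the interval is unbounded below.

On y'=λy, z=hλ:
  y_{n+1} = y_n + z·[1/11·y_n + 10/11·y_{n+1}] ⇒ (1 − 10/11z)y_{n+1} = (1 + 1/11z)y_n
  ⇒ R(z) = (1 + 1/11z)/(1 − 10/11z).

Need |R(x)|<1, x<0.
x=-0.77: |R|=0.5471
x=-2: |R|=0.2903
x=-10: |R|=0.0090
x=-100: |R|=0.0880
θ=10/11≥1/2 ⇒ |1+1/11x|<|1−10/11x| ∀x<0 ⇒ unbounded interval.

interval (−∞, 0).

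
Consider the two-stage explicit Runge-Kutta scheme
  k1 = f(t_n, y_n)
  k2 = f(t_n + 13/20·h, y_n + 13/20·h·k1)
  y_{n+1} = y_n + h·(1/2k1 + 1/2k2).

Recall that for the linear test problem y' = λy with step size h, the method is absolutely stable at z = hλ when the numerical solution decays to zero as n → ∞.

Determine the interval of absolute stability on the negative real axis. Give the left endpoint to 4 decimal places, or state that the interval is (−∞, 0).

(-3.0769, 0).

Test eqn y'=λy, z=hλ:
  k1=λy_n ⇒ h·k1=z·y_n;  k2=λ(1+13/20z)y_n ⇒ h·k2=z(1+13/20z)y_n
  y_{n+1}/y_n = 1 + 1/2z + 1/2z(1+13/20z) = 1 + z + 13/40z²
  R(z) = 1 + z + 13/40z².

Solve |R(x)|<1 on ℝ⁻.
x=-1.24: |R|=0.2597
R=1: x+13/40x²=0 ⇒ x=−40/13=-3.0769; min R=1−1/(4·13/40)=0.2308>−1
Confirm numerically:
  x=-2.493: |R|=0.52689 <1
  x=-2.339: |R|=0.43905 <1
  x=-1.908: |R|=0.27515 <1
  x=-1.280: |R|=0.25248 <1
  x=-3.444: |R|=1.41087 >1
  x=-3.346: |R|=1.29261 >1
  x=-3.107: |R|=1.03037 >1
Interval (-3.0769, 0).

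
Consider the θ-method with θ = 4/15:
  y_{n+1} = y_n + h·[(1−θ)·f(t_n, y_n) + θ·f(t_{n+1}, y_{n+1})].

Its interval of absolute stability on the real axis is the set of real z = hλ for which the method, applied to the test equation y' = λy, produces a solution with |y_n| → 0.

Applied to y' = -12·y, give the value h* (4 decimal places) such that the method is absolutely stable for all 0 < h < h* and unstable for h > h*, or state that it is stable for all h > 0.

(-4.2857,0); λ=-12 ⇒ h* = (30/7)/12 = 0.3571.

With y'=λy (z=hλ):
  y_{n+1} = y_n + z·[11/15·y_n + 4/15·y_{n+1}] ⇒ (1 − 4/15z)y_{n+1} = (1 + 11/15z)y_n
  R(z) = (1 + 11/15z)/(1 − 4/15z).

Solve |R(x)|<1 on ℝ⁻.
x=-1.56: |R|=0.1017
R=−1: 1+11/15x = −1+4/15x ⇒ -7/15x=2 ⇒ x=2/(-7/15)=-4.2857
Confirm numerically:
  x=-3.883: |R|=0.90767 <1
  x=-3.111: |R|=0.70037 <1
  x=-2.821: |R|=0.60991 <1
  x=-4.691: |R|=1.08402 >1
  x=-4.313: |R|=1.00592 >1
Interval (-4.2857, 0).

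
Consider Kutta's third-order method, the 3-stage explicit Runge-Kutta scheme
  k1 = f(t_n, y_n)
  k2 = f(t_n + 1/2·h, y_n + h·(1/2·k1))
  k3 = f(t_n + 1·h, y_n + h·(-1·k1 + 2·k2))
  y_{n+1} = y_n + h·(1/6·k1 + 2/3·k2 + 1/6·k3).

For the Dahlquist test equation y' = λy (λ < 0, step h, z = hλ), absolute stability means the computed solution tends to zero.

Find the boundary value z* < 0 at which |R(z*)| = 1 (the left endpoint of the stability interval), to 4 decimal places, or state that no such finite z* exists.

Test eqn y'=λy, z=hλ:
  order 3, 3-stage ⇒ R(z)=1+z+z^2/2+z^3/6
  (e.g. R(-1.21)=0.22679, |R|=0.22679)

Solve |R(x)|<1 on ℝ⁻.
x=-1.21: |R|=0.2268
|R(-2.78)|=1.4966 |R(-2.31)|=0.6963 |R(-0.67)|=0.5043
Bisect:
  x_lo=-2.9526 |R|=1.8838  x_hi=-0.3163 |R|=0.7285
  mid=-1.63446 |R|=0.02646 →hi
  mid=-2.29354 |R|=0.67417 →hi
  mid=-2.62308 |R|=1.19084 →lo
  mid=-2.45831 |R|=0.91271 →hi
  mid=-2.54070 |R|=1.04655 →lo
  mid=-2.49950 |R|=0.97836 →hi
  mid=-2.52010 |R|=1.01213 →lo
  mid=-2.50980 |R|=0.99516 →hi
  mid=-2.51495 |R|=1.00363 →lo
  mid=-2.51238 |R|=0.99939 →hi
  ...
  [-2.51286,-2.51270] ⇒ x*=-2.5127
Interval (-2.5127, 0).

left endpoint -2.5127.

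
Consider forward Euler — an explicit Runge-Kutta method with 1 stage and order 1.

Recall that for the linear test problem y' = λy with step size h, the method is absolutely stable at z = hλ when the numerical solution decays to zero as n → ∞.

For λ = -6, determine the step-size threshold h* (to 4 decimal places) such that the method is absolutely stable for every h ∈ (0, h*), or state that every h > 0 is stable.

(-2.0000,0); λ=-6 ⇒ h* = 0.3333.

Test eqn y'=λy, z=hλ:
  order 1, 1-stage ⇒ R(z)=1+z
  (e.g. R(-1.24)=-0.24000, |R|=0.24000)

Boundary: |R(x)|=1, x<0.
x=-1.24: |R|=0.2400
|R(-2.18)|=1.1800 |R(-1.79)|=0.7900 |R(-0.98)|=0.0200
Bisect:
  x_lo=-2.6544 |R|=1.6544  x_hi=-0.3501 |R|=0.6499
  mid=-1.50224 |R|=0.50224 →hi
  mid=-2.07830 |R|=1.07830 →lo
  mid=-1.79027 |R|=0.79027 →hi
  mid=-1.93428 |R|=0.93428 →hi
  mid=-2.00629 |R|=1.00629 →lo
  mid=-1.97029 |R|=0.97029 →hi
  mid=-1.98829 |R|=0.98829 →hi
  mid=-1.99729 |R|=0.99729 →hi
  ...
  [-2.00010,-1.99996] ⇒ x*=-2.0000
Interval (-2.0000, 0).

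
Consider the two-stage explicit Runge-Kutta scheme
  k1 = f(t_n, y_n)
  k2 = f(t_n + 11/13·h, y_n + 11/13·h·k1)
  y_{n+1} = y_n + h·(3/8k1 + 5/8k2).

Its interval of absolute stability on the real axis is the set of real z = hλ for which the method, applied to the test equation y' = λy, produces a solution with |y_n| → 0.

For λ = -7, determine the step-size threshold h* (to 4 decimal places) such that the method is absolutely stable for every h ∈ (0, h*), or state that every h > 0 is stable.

(-1.8909,0); λ=-7 ⇒ h* = (104/55)/7 = 0.2701.

On y'=λy, z=hλ:
  k1=λy_n ⇒ h·k1=z·y_n;  k2=λ(1+11/13z)y_n ⇒ h·k2=z(1+11/13z)y_n
  y_{n+1}/y_n = 1 + 3/8z + 5/8z(1+11/13z) = 1 + z + 55/104z²
  R(z) = 1 + z + 55/104z².

Need |R(x)|<1, x<0.
x=-1.33: |R|=0.6055
R=1: x+55/104x²=0 ⇒ x=−104/55=-1.8909; min R=1−1/(4·55/104)=0.5273>−1
Confirm numerically:
  x=-1.478: |R|=0.67726 <1
  x=-1.341: |R|=0.61001 <1
  x=-1.260: |R|=0.57960 <1
  x=-0.877: |R|=0.52975 <1
  x=-2.219: |R|=1.38502 >1
  x=-2.032: |R|=1.15162 >1
Interval (-1.8909, 0).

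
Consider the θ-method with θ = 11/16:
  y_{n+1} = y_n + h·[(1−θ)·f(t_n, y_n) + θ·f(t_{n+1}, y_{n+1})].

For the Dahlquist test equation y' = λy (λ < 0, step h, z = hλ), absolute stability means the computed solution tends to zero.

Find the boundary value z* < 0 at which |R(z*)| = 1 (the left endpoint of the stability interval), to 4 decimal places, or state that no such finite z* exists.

Set f=λy, z=hλ:
  y_{n+1} = y_n + z·[5/16·y_n + 11/16·y_{n+1}] ⇒ (1 − 11/16z)y_{n+1} = (1 + 5/16z)y_n
  Hence R(z) = (1 + 5/16z)/(1 − 11/16z).

Solve |R(x)|<1 on ℝ⁻.
x=-0.53: |R|=0.6115
x=-2: |R|=0.1579
x=-10: |R|=0.2698
x=-100: |R|=0.4337
θ=11/16≥1/2 ⇒ |1+5/16x|<|1−11/16x| ∀x<0 ⇒ unbounded interval.

unbounded; (−∞, 0).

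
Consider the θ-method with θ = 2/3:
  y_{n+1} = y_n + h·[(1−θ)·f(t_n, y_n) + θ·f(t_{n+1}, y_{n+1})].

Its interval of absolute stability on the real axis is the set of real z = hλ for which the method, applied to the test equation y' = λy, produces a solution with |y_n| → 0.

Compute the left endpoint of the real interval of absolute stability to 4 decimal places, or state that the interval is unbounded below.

Set f=λy, z=hλ:
  y_{n+1} = y_n + z·[1/3·y_n + 2/3·y_{n+1}] ⇒ (1 − 2/3z)y_{n+1} = (1 + 1/3z)y_n
  Hence R(z) = (1 + 1/3z)/(1 − 2/3z).

Find x<0 with |R(x)|<1.
x=-0.58: |R|=0.5817
x=-2: |R|=0.1429
x=-10: |R|=0.3043
x=-100: |R|=0.4778
θ=2/3≥1/2 ⇒ |1+1/3x|<|1−2/3x| ∀x<0 ⇒ interval (−∞,0).

interval (−∞, 0).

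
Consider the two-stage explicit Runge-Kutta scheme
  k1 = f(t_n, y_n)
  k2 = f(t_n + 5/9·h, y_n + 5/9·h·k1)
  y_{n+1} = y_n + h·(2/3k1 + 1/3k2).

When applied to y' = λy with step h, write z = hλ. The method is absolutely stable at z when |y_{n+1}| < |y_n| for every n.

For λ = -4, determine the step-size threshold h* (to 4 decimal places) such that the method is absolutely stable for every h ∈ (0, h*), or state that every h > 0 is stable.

(-5.4000,0); λ=-4 ⇒ h* = (27/5)/4 = 1.3500.

With y'=λy (z=hλ):
  k1=λy_n ⇒ h·k1=z·y_n;  k2=λ(1+5/9z)y_n ⇒ h·k2=z(1+5/9z)y_n
  y_{n+1}/y_n = 1 + 2/3z + 1/3z(1+5/9z) = 1 + z + 5/27z²
  Hence R(z) = 1 + z + 5/27z².

Solve |R(x)|<1 on ℝ⁻.
x=-1.4: |R|=0.0370
R=1: x+5/27x²=0 ⇒ x=−27/5=-5.4000; min R=1−1/(4·5/27)=-0.3500>−1
Confirm numerically:
  x=-4.981: |R|=0.61351 <1
  x=-4.725: |R|=0.40937 <1
  x=-3.220: |R|=0.29993 <1
  x=-2.809: |R|=0.34780 <1
  x=-5.895: |R|=1.54037 >1
  x=-5.870: |R|=1.51091 >1
  x=-5.511: |R|=1.11328 >1
Stable set (-5.4000, 0).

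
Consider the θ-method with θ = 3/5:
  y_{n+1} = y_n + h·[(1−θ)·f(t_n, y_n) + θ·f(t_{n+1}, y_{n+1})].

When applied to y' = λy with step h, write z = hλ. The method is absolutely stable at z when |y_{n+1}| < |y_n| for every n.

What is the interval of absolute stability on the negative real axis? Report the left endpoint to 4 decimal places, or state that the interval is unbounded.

(−∞, 0) — no finite endpoint.

With y'=λy (z=hλ):
  y_{n+1} = y_n + z·[2/5·y_n + 3/5·y_{n+1}] ⇒ (1 − 3/5z)y_{n+1} = (1 + 2/5z)y_n
  so R(z) = (1 + 2/5z)/(1 − 3/5z).

Find x<0 with |R(x)|<1.
x=-1.31: |R|=0.2665
x=-2: |R|=0.0909
x=-10: |R|=0.4286
x=-100: |R|=0.6393
θ=3/5≥1/2 ⇒ |1+2/5x|<|1−3/5x| ∀x<0 ⇒ unbounded interval.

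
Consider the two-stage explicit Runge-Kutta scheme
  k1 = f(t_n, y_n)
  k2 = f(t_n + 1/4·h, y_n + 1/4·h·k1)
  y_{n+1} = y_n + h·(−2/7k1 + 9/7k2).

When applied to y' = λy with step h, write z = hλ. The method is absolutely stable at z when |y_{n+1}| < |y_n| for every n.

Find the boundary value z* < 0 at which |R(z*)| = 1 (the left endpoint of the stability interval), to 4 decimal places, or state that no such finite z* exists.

left endpoint -3.1111.

On y'=λy, z=hλ:
  k1=λy_n ⇒ h·k1=z·y_n;  k2=λ(1+1/4z)y_n ⇒ h·k2=z(1+1/4z)y_n
  y_{n+1}/y_n = 1 − 2/7z + 9/7z(1+1/4z) = 1 + z + 9/28z²
  ⇒ R(z) = 1 + z + 9/28z².

Find x<0 with |R(x)|<1.
x=-1.52: |R|=0.2226
R=1: x+9/28x²=0 ⇒ x=−28/9=-3.1111; min R=1−1/(4·9/28)=0.2222>−1
Confirm numerically:
  x=-3.049: |R|=0.93913 <1
  x=-2.328: |R|=0.41401 <1
  x=-2.053: |R|=0.30176 <1
  x=-3.498: |R|=1.43500 >1
  x=-3.306: |R|=1.20710 >1
Stable set (-3.1111, 0).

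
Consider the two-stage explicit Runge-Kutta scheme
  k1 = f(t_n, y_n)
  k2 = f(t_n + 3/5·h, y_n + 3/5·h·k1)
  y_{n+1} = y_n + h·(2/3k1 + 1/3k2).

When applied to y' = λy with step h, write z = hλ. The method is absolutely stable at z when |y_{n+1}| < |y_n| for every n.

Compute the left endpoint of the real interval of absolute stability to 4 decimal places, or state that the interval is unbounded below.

On y'=λy, z=hλ:
  k1=λy_n ⇒ h·k1=z·y_n;  k2=λ(1+3/5z)y_n ⇒ h·k2=z(1+3/5z)y_n
  y_{n+1}/y_n = 1 + 2/3z + 1/3z(1+3/5z) = 1 + z + 1/5z²
  Hence R(z) = 1 + z + 1/5z².

Solve |R(x)|<1 on ℝ⁻.
x=-1.75: |R|=0.1375
R=1: x+1/5x²=0 ⇒ x=−5=-5.0000; min R=1−1/(4·1/5)=-0.2500>−1
Confirm numerically:
  x=-4.630: |R|=0.65738 <1
  x=-2.417: |R|=0.24862 <1
  x=-2.272: |R|=0.23960 <1
  x=-5.342: |R|=1.36539 >1
  x=-5.278: |R|=1.29346 >1
  x=-5.170: |R|=1.17578 >1
So |R|<1 on (-5.0000, 0).

left endpoint -5.0000.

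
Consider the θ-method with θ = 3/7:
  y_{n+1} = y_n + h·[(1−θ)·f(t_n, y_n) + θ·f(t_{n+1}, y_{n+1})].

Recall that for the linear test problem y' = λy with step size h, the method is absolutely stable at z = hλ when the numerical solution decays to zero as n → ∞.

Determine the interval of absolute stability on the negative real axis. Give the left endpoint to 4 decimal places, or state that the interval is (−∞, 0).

z∈(-14.0000,0).

With y'=λy (z=hλ):
  y_{n+1} = y_n + z·[4/7·y_n + 3/7·y_{n+1}] ⇒ (1 − 3/7z)y_{n+1} = (1 + 4/7z)y_n
  Hence R(z) = (1 + 4/7z)/(1 − 3/7z).

Need |R(x)|<1, x<0.
x=-1.16: |R|=0.2252
R=−1: 1+4/7x = −1+3/7x ⇒ -1/7x=2 ⇒ x=2/(-1/7)=-14.0000
Confirm numerically:
  x=-12.904: |R|=0.97602 <1
  x=-10.619: |R|=0.91299 <1
  x=-8.316: |R|=0.82209 <1
  x=-5.649: |R|=0.65127 <1
  x=-14.584: |R|=1.01151 >1
  x=-14.202: |R|=1.00407 >1
  x=-14.090: |R|=1.00183 >1
Stable set (-14.0000, 0).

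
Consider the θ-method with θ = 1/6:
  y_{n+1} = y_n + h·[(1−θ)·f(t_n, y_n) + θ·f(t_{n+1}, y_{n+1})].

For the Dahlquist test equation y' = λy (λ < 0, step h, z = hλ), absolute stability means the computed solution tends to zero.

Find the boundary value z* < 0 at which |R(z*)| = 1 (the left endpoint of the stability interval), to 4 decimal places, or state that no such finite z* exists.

z* = -3.0000.

On y'=λy, z=hλ:
  y_{n+1} = y_n + z·[5/6·y_n + 1/6·y_{n+1}] ⇒ (1 − 1/6z)y_{n+1} = (1 + 5/6z)y_n
  so R(z) = (1 + 5/6z)/(1 − 1/6z).

Solve |R(x)|<1 on ℝ⁻.
x=-0.53: |R|=0.5130
R=−1: 1+5/6x = −1+1/6x ⇒ -2/3x=2 ⇒ x=2/(-2/3)=-3.0000
Confirm numerically:
  x=-2.729: |R|=0.87582 <1
  x=-2.175: |R|=0.59633 <1
  x=-1.453: |R|=0.16973 <1
  x=-3.442: |R|=1.18725 >1
  x=-3.387: |R|=1.16491 >1
  x=-3.378: |R|=1.16123 >1
Interval (-3.0000, 0).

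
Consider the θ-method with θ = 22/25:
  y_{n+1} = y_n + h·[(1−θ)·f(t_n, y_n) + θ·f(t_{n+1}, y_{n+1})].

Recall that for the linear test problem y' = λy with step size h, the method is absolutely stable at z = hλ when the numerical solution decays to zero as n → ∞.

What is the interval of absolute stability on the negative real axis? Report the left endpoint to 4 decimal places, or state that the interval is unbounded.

interval (−∞, 0).

On y'=λy, z=hλ:
  y_{n+1} = y_n + z·[3/25·y_n + 22/25·y_{n+1}] ⇒ (1 − 22/25z)y_{n+1} = (1 + 3/25z)y_n
  so R(z) = (1 + 3/25z)/(1 − 22/25z).

Find x<0 with |R(x)|<1.
x=-1.7: |R|=0.3189
x=-2: |R|=0.2754
x=-10: |R|=0.0204
x=-100: |R|=0.1236
θ=22/25≥1/2 ⇒ |1+3/25x|<|1−22/25x| ∀x<0 ⇒ interval (−∞,0).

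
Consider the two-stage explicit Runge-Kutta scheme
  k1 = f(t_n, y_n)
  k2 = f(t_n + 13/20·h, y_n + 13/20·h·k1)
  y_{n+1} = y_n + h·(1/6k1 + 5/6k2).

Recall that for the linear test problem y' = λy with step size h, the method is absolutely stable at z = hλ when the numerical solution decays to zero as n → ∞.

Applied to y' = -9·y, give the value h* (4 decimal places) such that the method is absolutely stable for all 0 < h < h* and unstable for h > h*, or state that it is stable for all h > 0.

On y'=λy, z=hλ:
  k1=λy_n ⇒ h·k1=z·y_n;  k2=λ(1+13/20z)y_n ⇒ h·k2=z(1+13/20z)y_n
  y_{n+1}/y_n = 1 + 1/6z + 5/6z(1+13/20z) = 1 + z + 13/24z²
  R(z) = 1 + z + 13/24z².

Find x<0 with |R(x)|<1.
x=-1.71: |R|=0.8739
R=1: x+13/24x²=0 ⇒ x=−24/13=-1.8462; min R=1−1/(4·13/24)=0.5385>−1
Confirm numerically:
  x=-0.994: |R|=0.54119 <1
  x=-0.970: |R|=0.53965 <1
  x=-0.819: |R|=0.54433 <1
  x=-2.343: |R|=1.63056 >1
  x=-2.202: |R|=1.42444 >1
Interval (-1.8462, 0).

(-1.8462,0); λ=-9 ⇒ h* = (24/13)/9 = 0.2051.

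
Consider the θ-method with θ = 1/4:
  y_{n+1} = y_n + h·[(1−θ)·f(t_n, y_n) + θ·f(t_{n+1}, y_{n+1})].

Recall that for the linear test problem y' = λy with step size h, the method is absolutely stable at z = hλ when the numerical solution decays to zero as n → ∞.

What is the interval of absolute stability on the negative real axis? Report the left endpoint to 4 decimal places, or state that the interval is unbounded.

z∈(-4.0000,0).

On y'=λy, z=hλ:
  y_{n+1} = y_n + z·[3/4·y_n + 1/4·y_{n+1}] ⇒ (1 − 1/4z)y_{n+1} = (1 + 3/4z)y_n
  ⇒ R(z) = (1 + 3/4z)/(1 − 1/4z).

Boundary: |R(x)|=1, x<0.
x=-0.41: |R|=0.6281
R=−1: 1+3/4x = −1+1/4x ⇒ -1/2x=2 ⇒ x=2/(-1/2)=-4.0000
Confirm numerically:
  x=-3.256: |R|=0.79493 <1
  x=-3.148: |R|=0.76161 <1
  x=-2.127: |R|=0.38861 <1
  x=-4.504: |R|=1.11853 >1
  x=-4.343: |R|=1.08222 >1
So |R|<1 on (-4.0000, 0).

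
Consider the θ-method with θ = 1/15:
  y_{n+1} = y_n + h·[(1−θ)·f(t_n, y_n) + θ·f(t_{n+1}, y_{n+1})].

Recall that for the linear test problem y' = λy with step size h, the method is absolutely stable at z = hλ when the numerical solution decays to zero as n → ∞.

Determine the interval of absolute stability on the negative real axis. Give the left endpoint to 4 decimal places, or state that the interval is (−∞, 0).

(-2.3077, 0).

Test eqn y'=λy, z=hλ:
  y_{n+1} = y_n + z·[14/15·y_n + 1/15·y_{n+1}] ⇒ (1 − 1/15z)y_{n+1} = (1 + 14/15z)y_n
  so R(z) = (1 + 14/15z)/(1 − 1/15z).

Find x<0 with |R(x)|<1.
x=-1.1: |R|=0.0248
R=−1: 1+14/15x = −1+1/15x ⇒ -13/15x=2 ⇒ x=2/(-13/15)=-2.3077
Confirm numerically:
  x=-1.744: |R|=0.56235 <1
  x=-1.429: |R|=0.30471 <1
  x=-1.197: |R|=0.10854 <1
  x=-2.600: |R|=1.21591 >1
  x=-2.527: |R|=1.16266 >1
  x=-2.432: |R|=1.09270 >1
Stable set (-2.3077, 0).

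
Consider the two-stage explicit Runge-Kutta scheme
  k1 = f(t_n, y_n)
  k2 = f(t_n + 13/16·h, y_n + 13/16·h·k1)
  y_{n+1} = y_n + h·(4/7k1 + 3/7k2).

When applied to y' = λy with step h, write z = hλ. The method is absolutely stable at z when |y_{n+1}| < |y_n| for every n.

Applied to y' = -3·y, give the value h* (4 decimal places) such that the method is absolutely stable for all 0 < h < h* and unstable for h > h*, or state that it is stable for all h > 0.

With y'=λy (z=hλ):
  k1=λy_n ⇒ h·k1=z·y_n;  k2=λ(1+13/16z)y_n ⇒ h·k2=z(1+13/16z)y_n
  y_{n+1}/y_n = 1 + 4/7z + 3/7z(1+13/16z) = 1 + z + 39/112z²
  Hence R(z) = 1 + z + 39/112z².

Solve |R(x)|<1 on ℝ⁻.
x=-1.27: |R|=0.2916
R=1: x+39/112x²=0 ⇒ x=−112/39=-2.8718; min R=1−1/(4·39/112)=0.2821>−1
Confirm numerically:
  x=-2.685: |R|=0.82536 <1
  x=-2.606: |R|=0.75881 <1
  x=-2.353: |R|=0.57493 <1
  x=-2.019: |R|=0.40045 <1
  x=-3.159: |R|=1.31593 >1
  x=-3.135: |R|=1.28733 >1
So |R|<1 on (-2.8718, 0).

(-2.8718,0); λ=-3 ⇒ h* = (112/39)/3 = 0.9573.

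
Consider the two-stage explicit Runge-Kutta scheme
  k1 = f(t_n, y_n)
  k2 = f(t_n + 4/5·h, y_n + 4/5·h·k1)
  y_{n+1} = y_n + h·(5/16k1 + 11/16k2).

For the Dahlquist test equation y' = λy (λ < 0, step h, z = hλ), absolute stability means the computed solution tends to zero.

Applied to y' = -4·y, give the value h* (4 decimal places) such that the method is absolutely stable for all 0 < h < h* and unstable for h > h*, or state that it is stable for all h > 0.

(-1.8182,0); λ=-4 ⇒ h* = (20/11)/4 = 0.4545.

Set f=λy, z=hλ:
  k1=λy_n ⇒ h·k1=z·y_n;  k2=λ(1+4/5z)y_n ⇒ h·k2=z(1+4/5z)y_n
  y_{n+1}/y_n = 1 + 5/16z + 11/16z(1+4/5z) = 1 + z + 11/20z²
  ⇒ R(z) = 1 + z + 11/20z².

Boundary: |R(x)|=1, x<0.
x=-1.02: |R|=0.5522
R=1: x+11/20x²=0 ⇒ x=−20/11=-1.8182; min R=1−1/(4·11/20)=0.5455>−1
Confirm numerically:
  x=-1.510: |R|=0.74406 <1
  x=-1.136: |R|=0.57377 <1
  x=-0.752: |R|=0.55903 <1
  x=-2.219: |R|=1.48918 >1
  x=-1.971: |R|=1.16566 >1
Stable set (-1.8182, 0).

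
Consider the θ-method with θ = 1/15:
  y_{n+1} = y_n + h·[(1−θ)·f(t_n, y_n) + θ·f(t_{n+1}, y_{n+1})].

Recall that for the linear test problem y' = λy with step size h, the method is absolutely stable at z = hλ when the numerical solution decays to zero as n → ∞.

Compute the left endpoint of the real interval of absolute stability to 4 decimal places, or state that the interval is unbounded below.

On y'=λy, z=hλ:
  y_{n+1} = y_n + z·[14/15·y_n + 1/15·y_{n+1}] ⇒ (1 − 1/15z)y_{n+1} = (1 + 14/15z)y_n
  R(z) = (1 + 14/15z)/(1 − 1/15z).

Need |R(x)|<1, x<0.
x=-1.5: |R|=0.3636
R=−1: 1+14/15x = −1+1/15x ⇒ -13/15x=2 ⇒ x=2/(-13/15)=-2.3077
Confirm numerically:
  x=-1.726: |R|=0.54789 <1
  x=-1.118: |R|=0.04045 <1
  x=-1.017: |R|=0.04757 <1
  x=-0.981: |R|=0.07922 <1
  x=-2.417: |R|=1.08159 >1
  x=-2.381: |R|=1.05483 >1
So |R|<1 on (-2.3077, 0).

z* = -2.3077.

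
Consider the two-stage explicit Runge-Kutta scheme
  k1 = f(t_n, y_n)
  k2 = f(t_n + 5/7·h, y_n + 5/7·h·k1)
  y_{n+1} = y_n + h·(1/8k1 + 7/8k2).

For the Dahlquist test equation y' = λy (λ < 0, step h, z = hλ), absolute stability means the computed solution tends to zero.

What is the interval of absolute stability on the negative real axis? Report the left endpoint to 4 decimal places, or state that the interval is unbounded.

z∈(-1.6000,0).

Set f=λy, z=hλ:
  k1=λy_n ⇒ h·k1=z·y_n;  k2=λ(1+5/7z)y_n ⇒ h·k2=z(1+5/7z)y_n
  y_{n+1}/y_n = 1 + 1/8z + 7/8z(1+5/7z) = 1 + z + 5/8z²
  Hence R(z) = 1 + z + 5/8z².

Find x<0 with |R(x)|<1.
x=-1.5: |R|=0.9062
R=1: x+5/8x²=0 ⇒ x=−8/5=-1.6000; min R=1−1/(4·5/8)=0.6000>−1
Confirm numerically:
  x=-1.264: |R|=0.73456 <1
  x=-0.941: |R|=0.61243 <1
  x=-0.700: |R|=0.60625 <1
  x=-0.642: |R|=0.61560 <1
  x=-2.068: |R|=1.60489 >1
  x=-1.994: |R|=1.49102 >1
  x=-1.856: |R|=1.29696 >1
Interval (-1.6000, 0).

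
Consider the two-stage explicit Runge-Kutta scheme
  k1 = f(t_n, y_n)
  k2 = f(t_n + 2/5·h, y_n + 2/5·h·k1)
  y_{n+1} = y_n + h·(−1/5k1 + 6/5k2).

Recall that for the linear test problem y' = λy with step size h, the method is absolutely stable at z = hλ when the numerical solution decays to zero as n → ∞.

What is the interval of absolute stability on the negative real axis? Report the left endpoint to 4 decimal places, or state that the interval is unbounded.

z∈(-2.0833,0).

On y'=λy, z=hλ:
  k1=λy_n ⇒ h·k1=z·y_n;  k2=λ(1+2/5z)y_n ⇒ h·k2=z(1+2/5z)y_n
  y_{n+1}/y_n = 1 − 1/5z + 6/5z(1+2/5z) = 1 + z + 12/25z²
  Hence R(z) = 1 + z + 12/25z².

Find x<0 with |R(x)|<1.
x=-1.07: |R|=0.4796
R=1: x+12/25x²=0 ⇒ x=−25/12=-2.0833; min R=1−1/(4·12/25)=0.4792>−1
Confirm numerically:
  x=-1.943: |R|=0.86912 <1
  x=-1.401: |R|=0.54114 <1
  x=-1.081: |R|=0.47991 <1
  x=-2.672: |R|=1.75500 >1
  x=-2.384: |R|=1.34406 >1
  x=-2.315: |R|=1.25743 >1
Interval (-2.0833, 0).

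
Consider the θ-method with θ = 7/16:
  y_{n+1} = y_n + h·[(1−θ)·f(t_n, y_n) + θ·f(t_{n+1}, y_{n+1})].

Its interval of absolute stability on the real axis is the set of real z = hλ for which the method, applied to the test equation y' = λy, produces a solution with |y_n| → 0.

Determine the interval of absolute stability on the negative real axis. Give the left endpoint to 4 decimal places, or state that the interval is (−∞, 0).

Test eqn y'=λy, z=hλ:
  y_{n+1} = y_n + z·[9/16·y_n + 7/16·y_{n+1}] ⇒ (1 − 7/16z)y_{n+1} = (1 + 9/16z)y_n
  R(z) = (1 + 9/16z)/(1 − 7/16z).

Boundary: |R(x)|=1, x<0.
x=-0.75: |R|=0.4353
R=−1: 1+9/16x = −1+7/16x ⇒ -1/8x=2 ⇒ x=2/(-1/8)=-16.0000
Confirm numerically:
  x=-9.820: |R|=0.85414 <1
  x=-9.313: |R|=0.83528 <1
  x=-8.345: |R|=0.79426 <1
  x=-6.947: |R|=0.71985 <1
  x=-16.128: |R|=1.00199 >1
  x=-16.027: |R|=1.00042 >1
So |R|<1 on (-16.0000, 0).

z∈(-16.0000,0).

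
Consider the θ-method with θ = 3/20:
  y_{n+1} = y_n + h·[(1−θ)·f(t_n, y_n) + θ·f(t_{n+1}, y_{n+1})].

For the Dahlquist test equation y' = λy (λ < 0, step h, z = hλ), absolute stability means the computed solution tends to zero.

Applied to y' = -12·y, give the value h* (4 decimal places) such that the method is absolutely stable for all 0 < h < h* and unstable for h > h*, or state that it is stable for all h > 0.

On y'=λy, z=hλ:
  y_{n+1} = y_n + z·[17/20·y_n + 3/20·y_{n+1}] ⇒ (1 − 3/20z)y_{n+1} = (1 + 17/20z)y_n
  so R(z) = (1 + 17/20z)/(1 − 3/20z).

Solve |R(x)|<1 on ℝ⁻.
x=-0.45: |R|=0.5785
R=−1: 1+17/20x = −1+3/20x ⇒ -7/10x=2 ⇒ x=2/(-7/10)=-2.8571
Confirm numerically:
  x=-2.315: |R|=0.71832 <1
  x=-2.185: |R|=0.64564 <1
  x=-2.181: |R|=0.64337 <1
  x=-3.443: |R|=1.27043 >1
  x=-3.044: |R|=1.08980 >1
  x=-3.007: |R|=1.07229 >1
So |R|<1 on (-2.8571, 0).

(-2.8571,0); λ=-12 ⇒ h* = (20/7)/12 = 0.2381.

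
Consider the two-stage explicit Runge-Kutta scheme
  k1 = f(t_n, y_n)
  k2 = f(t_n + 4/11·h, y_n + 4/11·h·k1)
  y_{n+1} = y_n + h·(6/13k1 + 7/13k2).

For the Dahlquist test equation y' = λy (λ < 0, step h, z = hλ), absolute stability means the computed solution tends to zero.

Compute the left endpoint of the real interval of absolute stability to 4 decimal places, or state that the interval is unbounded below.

On y'=λy, z=hλ:
  k1=λy_n ⇒ h·k1=z·y_n;  k2=λ(1+4/11z)y_n ⇒ h·k2=z(1+4/11z)y_n
  y_{n+1}/y_n = 1 + 6/13z + 7/13z(1+4/11z) = 1 + z + 28/143z²
  R(z) = 1 + z + 28/143z².

Find x<0 with |R(x)|<1.
x=-0.4: |R|=0.6313
R=1: x+28/143x²=0 ⇒ x=−143/28=-5.1071; min R=1−1/(4·28/143)=-0.2768>−1
Confirm numerically:
  x=-5.007: |R|=0.90182 <1
  x=-3.655: |R|=0.03925 <1
  x=-3.544: |R|=0.08471 <1
  x=-2.833: |R|=0.26150 <1
  x=-5.485: |R|=1.40581 >1
  x=-5.388: |R|=1.29630 >1
  x=-5.271: |R|=1.16911 >1
Stable set (-5.1071, 0).

z* = -5.1071.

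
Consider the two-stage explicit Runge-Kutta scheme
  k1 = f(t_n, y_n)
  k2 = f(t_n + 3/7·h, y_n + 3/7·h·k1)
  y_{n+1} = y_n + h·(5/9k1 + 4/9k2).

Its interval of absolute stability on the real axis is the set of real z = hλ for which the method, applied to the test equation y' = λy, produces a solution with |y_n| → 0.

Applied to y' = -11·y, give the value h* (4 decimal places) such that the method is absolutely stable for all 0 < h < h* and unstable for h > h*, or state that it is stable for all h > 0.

(-5.2500,0); λ=-11 ⇒ h* = (21/4)/11 = 0.4773.

With y'=λy (z=hλ):
  k1=λy_n ⇒ h·k1=z·y_n;  k2=λ(1+3/7z)y_n ⇒ h·k2=z(1+3/7z)y_n
  y_{n+1}/y_n = 1 + 5/9z + 4/9z(1+3/7z) = 1 + z + 4/21z²
  R(z) = 1 + z + 4/21z².

Find x<0 with |R(x)|<1.
x=-1.34: |R|=0.0020
R=1: x+4/21x²=0 ⇒ x=−21/4=-5.2500; min R=1−1/(4·4/21)=-0.3125>−1
Confirm numerically:
  x=-5.146: |R|=0.89806 <1
  x=-4.910: |R|=0.68202 <1
  x=-3.038: |R|=0.28001 <1
  x=-5.804: |R|=1.61246 >1
  x=-5.780: |R|=1.58350 >1
  x=-5.475: |R|=1.23464 >1
Interval (-5.2500, 0).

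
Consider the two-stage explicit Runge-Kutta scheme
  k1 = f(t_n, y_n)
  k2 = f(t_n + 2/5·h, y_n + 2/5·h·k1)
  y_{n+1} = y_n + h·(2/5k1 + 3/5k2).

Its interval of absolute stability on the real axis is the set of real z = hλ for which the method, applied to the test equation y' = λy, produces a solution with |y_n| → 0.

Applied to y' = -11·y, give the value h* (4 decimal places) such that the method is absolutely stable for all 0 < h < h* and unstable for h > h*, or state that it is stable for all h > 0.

Test eqn y'=λy, z=hλ:
  k1=λy_n ⇒ h·k1=z·y_n;  k2=λ(1+2/5z)y_n ⇒ h·k2=z(1+2/5z)y_n
  y_{n+1}/y_n = 1 + 2/5z + 3/5z(1+2/5z) = 1 + z + 6/25z²
  R(z) = 1 + z + 6/25z².

Solve |R(x)|<1 on ℝ⁻.
x=-0.71: |R|=0.4110
R=1: x+6/25x²=0 ⇒ x=−25/6=-4.1667; min R=1−1/(4·6/25)=-0.0417>−1
Confirm numerically:
  x=-3.551: |R|=0.47530 <1
  x=-2.468: |R|=0.00615 <1
  x=-2.370: |R|=0.02194 <1
  x=-2.053: |R|=0.04145 <1
  x=-4.657: |R|=1.54804 >1
  x=-4.624: |R|=1.50753 >1
  x=-4.580: |R|=1.45434 >1
Stable set (-4.1667, 0).

(-4.1667,0); λ=-11 ⇒ h* = (25/6)/11 = 0.3788.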